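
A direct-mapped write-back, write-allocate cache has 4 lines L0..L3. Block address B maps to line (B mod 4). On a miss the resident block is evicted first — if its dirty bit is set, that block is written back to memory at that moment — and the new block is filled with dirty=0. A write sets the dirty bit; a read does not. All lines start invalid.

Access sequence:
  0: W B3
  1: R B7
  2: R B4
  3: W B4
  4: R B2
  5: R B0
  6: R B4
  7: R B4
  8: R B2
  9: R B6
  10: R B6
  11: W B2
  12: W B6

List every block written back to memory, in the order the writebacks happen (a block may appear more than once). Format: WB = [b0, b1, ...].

WB = [3, 4, 2]

  0 | W B3 → L3 miss [D]
  1 | R B7 → L3 miss wb→B3 [-]
  2 | R B4 → L0 miss [-]
  3 | W B4 → L0 hit [D]
  4 | R B2 → L2 miss [-]
  5 | R B0 → L0 miss wb→B4 [-]
  6 | R B4 → L0 miss [-]
  7 | R B4 → L0 hit [-]
  8 | R B2 → L2 hit [-]
  9 | R B6 → L2 miss [-]
  10 | R B6 → L2 hit [-]
  11 | W B2 → L2 miss [D]
  12 | W B6 → L2 miss wb→B2 [D]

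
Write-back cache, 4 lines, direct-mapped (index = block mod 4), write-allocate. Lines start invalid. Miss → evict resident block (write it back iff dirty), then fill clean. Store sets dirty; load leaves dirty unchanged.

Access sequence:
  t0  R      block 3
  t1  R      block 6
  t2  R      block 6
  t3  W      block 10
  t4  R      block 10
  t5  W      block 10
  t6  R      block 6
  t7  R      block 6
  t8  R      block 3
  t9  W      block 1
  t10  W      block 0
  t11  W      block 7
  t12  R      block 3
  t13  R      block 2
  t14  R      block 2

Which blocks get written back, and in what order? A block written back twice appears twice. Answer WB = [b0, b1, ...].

  0 | R B3 → L3 miss [-]
  1 | R B6 → L2 miss [-]
  2 | R B6 → L2 hit [-]
  3 | W B10 → L2 miss [D]
  4 | R B10 → L2 hit [D]
  5 | W B10 → L2 hit [D]
  6 | R B6 → L2 miss wb→B10 [-]
  7 | R B6 → L2 hit [-]
  8 | R B3 → L3 hit [-]
  9 | W B1 → L1 miss [D]
  10 | W B0 → L0 miss [D]
  11 | W B7 → L3 miss [D]
  12 | R B3 → L3 miss wb→B7 [-]
  13 | R B2 → L2 miss [-]
  14 | R B2 → L2 hit [-]

WB = [10, 7]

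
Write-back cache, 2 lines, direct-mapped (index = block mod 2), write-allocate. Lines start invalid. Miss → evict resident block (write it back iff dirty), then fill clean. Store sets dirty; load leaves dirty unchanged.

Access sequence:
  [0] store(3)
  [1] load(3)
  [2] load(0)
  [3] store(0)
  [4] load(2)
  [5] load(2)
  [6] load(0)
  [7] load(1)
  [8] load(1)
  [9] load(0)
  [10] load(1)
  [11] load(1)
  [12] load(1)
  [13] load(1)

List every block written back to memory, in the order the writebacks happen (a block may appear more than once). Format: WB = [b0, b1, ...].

WB = [0, 3]

0: W B3 → L1 miss [D]
1: R B3 → L1 hit [D]
2: R B0 → L0 miss [-]
3: W B0 → L0 hit [D]
4: R B2 → L0 miss wb→B0 [-]
5: R B2 → L0 hit [-]
6: R B0 → L0 miss [-]
7: R B1 → L1 miss wb→B3 [-]
8: R B1 → L1 hit [-]
9: R B0 → L0 hit [-]
10: R B1 → L1 hit [-]
11: R B1 → L1 hit [-]
12: R B1 → L1 hit [-]
13: R B1 → L1 hit [-]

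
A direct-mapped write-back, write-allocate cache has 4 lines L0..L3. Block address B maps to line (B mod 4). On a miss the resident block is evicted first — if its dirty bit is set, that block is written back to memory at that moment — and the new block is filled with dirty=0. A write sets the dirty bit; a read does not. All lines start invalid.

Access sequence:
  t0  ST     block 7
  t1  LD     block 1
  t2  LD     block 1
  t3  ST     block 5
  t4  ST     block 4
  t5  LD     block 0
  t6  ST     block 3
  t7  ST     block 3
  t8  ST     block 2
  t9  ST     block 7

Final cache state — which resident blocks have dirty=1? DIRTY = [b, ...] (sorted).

  0 | W B7 → L3 miss [D]
  1 | R B1 → L1 miss [-]
  2 | R B1 → L1 hit [-]
  3 | W B5 → L1 miss [D]
  4 | W B4 → L0 miss [D]
  5 | R B0 → L0 miss wb→B4 [-]
  6 | W B3 → L3 miss wb→B7 [D]
  7 | W B3 → L3 hit [D]
  8 | W B2 → L2 miss [D]
  9 | W B7 → L3 miss wb→B3 [D]

DIRTY = [2, 5, 7]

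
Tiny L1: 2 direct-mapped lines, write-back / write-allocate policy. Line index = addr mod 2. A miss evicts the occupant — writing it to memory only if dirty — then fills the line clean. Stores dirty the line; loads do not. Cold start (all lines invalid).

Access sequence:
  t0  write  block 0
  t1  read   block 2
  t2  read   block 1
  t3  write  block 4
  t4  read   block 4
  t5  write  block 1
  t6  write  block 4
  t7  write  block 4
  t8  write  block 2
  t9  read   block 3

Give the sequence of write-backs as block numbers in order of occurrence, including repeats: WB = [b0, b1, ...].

0: W B0 -> L0 miss  d=D]
1: R B2 -> L0 miss wb->B0  d=-]
2: R B1 -> L1 miss  d=-]
3: W B4 -> L0 miss  d=D]
4: R B4 -> L0 hit  d=D]
5: W B1 -> L1 hit  d=D]
6: W B4 -> L0 hit  d=D]
7: W B4 -> L0 hit  d=D]
8: W B2 -> L0 miss wb->B4  d=D]
9: R B3 -> L1 miss wb->B1  d=-]

WB = [0, 4, 1]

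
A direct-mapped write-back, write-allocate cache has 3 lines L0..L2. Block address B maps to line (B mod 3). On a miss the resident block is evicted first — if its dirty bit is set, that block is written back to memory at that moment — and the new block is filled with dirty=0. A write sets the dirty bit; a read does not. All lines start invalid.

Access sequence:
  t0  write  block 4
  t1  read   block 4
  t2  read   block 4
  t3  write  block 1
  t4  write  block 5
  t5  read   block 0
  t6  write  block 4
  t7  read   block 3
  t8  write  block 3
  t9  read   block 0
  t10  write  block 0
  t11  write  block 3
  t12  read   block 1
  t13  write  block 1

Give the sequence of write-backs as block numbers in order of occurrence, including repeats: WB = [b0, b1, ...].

0: W B4 → L1 miss [D]
1: R B4 → L1 hit [D]
2: R B4 → L1 hit [D]
3: W B1 → L1 miss wb→B4 [D]
4: W B5 → L2 miss [D]
5: R B0 → L0 miss [-]
6: W B4 → L1 miss wb→B1 [D]
7: R B3 → L0 miss [-]
8: W B3 → L0 hit [D]
9: R B0 → L0 miss wb→B3 [-]
10: W B0 → L0 hit [D]
11: W B3 → L0 miss wb→B0 [D]
12: R B1 → L1 miss wb→B4 [-]
13: W B1 → L1 hit [D]

WB = [4, 1, 3, 0, 4]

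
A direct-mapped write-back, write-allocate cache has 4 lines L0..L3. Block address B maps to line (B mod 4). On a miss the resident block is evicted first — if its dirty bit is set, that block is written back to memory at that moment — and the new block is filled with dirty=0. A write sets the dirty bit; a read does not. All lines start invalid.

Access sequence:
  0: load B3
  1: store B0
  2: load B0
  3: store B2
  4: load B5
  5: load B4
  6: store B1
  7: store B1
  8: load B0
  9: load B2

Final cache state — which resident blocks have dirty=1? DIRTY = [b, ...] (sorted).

DIRTY = [1, 2]

0: R B3 -> L3 miss  d=-]
1: W B0 -> L0 miss  d=D]
2: R B0 -> L0 hit  d=D]
3: W B2 -> L2 miss  d=D]
4: R B5 -> L1 miss  d=-]
5: R B4 -> L0 miss wb->B0  d=-]
6: W B1 -> L1 miss  d=D]
7: W B1 -> L1 hit  d=D]
8: R B0 -> L0 miss  d=-]
9: R B2 -> L2 hit  d=D]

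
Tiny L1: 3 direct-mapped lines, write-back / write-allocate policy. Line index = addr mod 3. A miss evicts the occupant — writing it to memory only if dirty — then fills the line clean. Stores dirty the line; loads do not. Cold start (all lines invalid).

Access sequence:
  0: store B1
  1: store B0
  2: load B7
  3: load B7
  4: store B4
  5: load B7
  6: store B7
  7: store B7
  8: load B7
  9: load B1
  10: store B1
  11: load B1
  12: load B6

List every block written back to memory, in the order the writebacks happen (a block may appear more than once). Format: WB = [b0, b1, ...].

WB = [1, 4, 7, 0]

  0 | W B1 → L1 miss [D]
  1 | W B0 → L0 miss [D]
  2 | R B7 → L1 miss wb→B1 [-]
  3 | R B7 → L1 hit [-]
  4 | W B4 → L1 miss [D]
  5 | R B7 → L1 miss wb→B4 [-]
  6 | W B7 → L1 hit [D]
  7 | W B7 → L1 hit [D]
  8 | R B7 → L1 hit [D]
  9 | R B1 → L1 miss wb→B7 [-]
  10 | W B1 → L1 hit [D]
  11 | R B1 → L1 hit [D]
  12 | R B6 → L0 miss wb→B0 [-]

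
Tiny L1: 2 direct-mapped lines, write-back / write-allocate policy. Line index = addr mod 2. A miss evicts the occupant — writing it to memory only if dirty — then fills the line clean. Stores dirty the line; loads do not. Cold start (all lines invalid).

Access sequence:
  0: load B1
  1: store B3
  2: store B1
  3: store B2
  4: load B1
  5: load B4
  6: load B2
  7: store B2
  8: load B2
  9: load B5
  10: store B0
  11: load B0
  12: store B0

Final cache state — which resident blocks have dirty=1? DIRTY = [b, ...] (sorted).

0: R B1 → L1 miss [-]
1: W B3 → L1 miss [D]
2: W B1 → L1 miss wb→B3 [D]
3: W B2 → L0 miss [D]
4: R B1 → L1 hit [D]
5: R B4 → L0 miss wb→B2 [-]
6: R B2 → L0 miss [-]
7: W B2 → L0 hit [D]
8: R B2 → L0 hit [D]
9: R B5 → L1 miss wb→B1 [-]
10: W B0 → L0 miss wb→B2 [D]
11: R B0 → L0 hit [D]
12: W B0 → L0 hit [D]

DIRTY = [0]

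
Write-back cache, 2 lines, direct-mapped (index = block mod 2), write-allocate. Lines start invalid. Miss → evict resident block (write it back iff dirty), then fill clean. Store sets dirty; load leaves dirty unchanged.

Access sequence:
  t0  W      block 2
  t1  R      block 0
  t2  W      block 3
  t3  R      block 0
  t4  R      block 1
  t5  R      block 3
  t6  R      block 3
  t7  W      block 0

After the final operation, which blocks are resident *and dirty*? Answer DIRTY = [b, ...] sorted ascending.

  0 | W B2 → L0 miss [D]
  1 | R B0 → L0 miss wb→B2 [-]
  2 | W B3 → L1 miss [D]
  3 | R B0 → L0 hit [-]
  4 | R B1 → L1 miss wb→B3 [-]
  5 | R B3 → L1 miss [-]
  6 | R B3 → L1 hit [-]
  7 | W B0 → L0 hit [D]

DIRTY = [0]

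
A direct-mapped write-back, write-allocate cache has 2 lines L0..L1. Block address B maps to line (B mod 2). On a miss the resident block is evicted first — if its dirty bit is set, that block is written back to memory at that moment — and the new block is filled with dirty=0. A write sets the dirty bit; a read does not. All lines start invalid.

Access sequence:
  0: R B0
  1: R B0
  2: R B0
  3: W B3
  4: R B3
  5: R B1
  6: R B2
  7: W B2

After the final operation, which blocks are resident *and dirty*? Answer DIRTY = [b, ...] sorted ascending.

DIRTY = [2]

  0 | R B0 → L0 miss [-]
  1 | R B0 → L0 hit [-]
  2 | R B0 → L0 hit [-]
  3 | W B3 → L1 miss [D]
  4 | R B3 → L1 hit [D]
  5 | R B1 → L1 miss wb→B3 [-]
  6 | R B2 → L0 miss [-]
  7 | W B2 → L0 hit [D]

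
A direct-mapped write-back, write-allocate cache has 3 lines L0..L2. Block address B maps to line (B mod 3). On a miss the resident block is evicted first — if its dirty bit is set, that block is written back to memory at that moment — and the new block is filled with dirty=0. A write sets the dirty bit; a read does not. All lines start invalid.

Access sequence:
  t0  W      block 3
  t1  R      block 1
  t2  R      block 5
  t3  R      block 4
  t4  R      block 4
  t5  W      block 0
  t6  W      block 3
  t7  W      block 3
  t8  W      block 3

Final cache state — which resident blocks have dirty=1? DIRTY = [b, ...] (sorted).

  0 | W B3 → L0 miss [D]
  1 | R B1 → L1 miss [-]
  2 | R B5 → L2 miss [-]
  3 | R B4 → L1 miss [-]
  4 | R B4 → L1 hit [-]
  5 | W B0 → L0 miss wb→B3 [D]
  6 | W B3 → L0 miss wb→B0 [D]
  7 | W B3 → L0 hit [D]
  8 | W B3 → L0 hit [D]

DIRTY = [3]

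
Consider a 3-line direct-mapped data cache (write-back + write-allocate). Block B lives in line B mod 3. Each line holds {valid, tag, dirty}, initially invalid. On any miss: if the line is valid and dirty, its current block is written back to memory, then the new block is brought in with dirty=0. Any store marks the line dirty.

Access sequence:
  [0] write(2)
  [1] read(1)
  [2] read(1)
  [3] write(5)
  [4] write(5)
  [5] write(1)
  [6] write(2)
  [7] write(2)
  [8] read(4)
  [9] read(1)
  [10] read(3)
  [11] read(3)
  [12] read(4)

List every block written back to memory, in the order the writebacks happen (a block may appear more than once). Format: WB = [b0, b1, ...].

0: W B2 -> L2 miss  d=D]
1: R B1 -> L1 miss  d=-]
2: R B1 -> L1 hit  d=-]
3: W B5 -> L2 miss wb->B2  d=D]
4: W B5 -> L2 hit  d=D]
5: W B1 -> L1 hit  d=D]
6: W B2 -> L2 miss wb->B5  d=D]
7: W B2 -> L2 hit  d=D]
8: R B4 -> L1 miss wb->B1  d=-]
9: R B1 -> L1 miss  d=-]
10: R B3 -> L0 miss  d=-]
11: R B3 -> L0 hit  d=-]
12: R B4 -> L1 miss  d=-]

WB = [2, 5, 1]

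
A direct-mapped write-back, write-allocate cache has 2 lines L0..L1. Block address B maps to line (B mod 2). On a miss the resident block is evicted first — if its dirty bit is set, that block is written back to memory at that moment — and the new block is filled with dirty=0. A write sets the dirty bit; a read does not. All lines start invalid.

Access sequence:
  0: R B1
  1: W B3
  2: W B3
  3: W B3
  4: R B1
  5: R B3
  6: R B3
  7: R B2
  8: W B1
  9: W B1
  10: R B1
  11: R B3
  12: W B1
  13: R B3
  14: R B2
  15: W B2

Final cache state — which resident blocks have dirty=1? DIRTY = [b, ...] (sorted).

DIRTY = [2]

0: R B1 → L1 miss [-]
1: W B3 → L1 miss [D]
2: W B3 → L1 hit [D]
3: W B3 → L1 hit [D]
4: R B1 → L1 miss wb→B3 [-]
5: R B3 → L1 miss [-]
6: R B3 → L1 hit [-]
7: R B2 → L0 miss [-]
8: W B1 → L1 miss [D]
9: W B1 → L1 hit [D]
10: R B1 → L1 hit [D]
11: R B3 → L1 miss wb→B1 [-]
12: W B1 → L1 miss [D]
13: R B3 → L1 miss wb→B1 [-]
14: R B2 → L0 hit [-]
15: W B2 → L0 hit [D]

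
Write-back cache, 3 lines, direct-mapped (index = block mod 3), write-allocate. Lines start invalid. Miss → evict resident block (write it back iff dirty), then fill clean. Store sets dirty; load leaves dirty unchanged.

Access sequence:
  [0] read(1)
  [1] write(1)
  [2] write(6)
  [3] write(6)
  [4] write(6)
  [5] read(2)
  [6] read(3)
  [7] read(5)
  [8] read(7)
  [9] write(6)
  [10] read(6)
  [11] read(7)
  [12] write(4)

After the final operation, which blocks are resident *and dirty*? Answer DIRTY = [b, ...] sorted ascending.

  0 | R B1 → L1 miss [-]
  1 | W B1 → L1 hit [D]
  2 | W B6 → L0 miss [D]
  3 | W B6 → L0 hit [D]
  4 | W B6 → L0 hit [D]
  5 | R B2 → L2 miss [-]
  6 | R B3 → L0 miss wb→B6 [-]
  7 | R B5 → L2 miss [-]
  8 | R B7 → L1 miss wb→B1 [-]
  9 | W B6 → L0 miss [D]
  10 | R B6 → L0 hit [D]
  11 | R B7 → L1 hit [-]
  12 | W B4 → L1 miss [D]

DIRTY = [4, 6]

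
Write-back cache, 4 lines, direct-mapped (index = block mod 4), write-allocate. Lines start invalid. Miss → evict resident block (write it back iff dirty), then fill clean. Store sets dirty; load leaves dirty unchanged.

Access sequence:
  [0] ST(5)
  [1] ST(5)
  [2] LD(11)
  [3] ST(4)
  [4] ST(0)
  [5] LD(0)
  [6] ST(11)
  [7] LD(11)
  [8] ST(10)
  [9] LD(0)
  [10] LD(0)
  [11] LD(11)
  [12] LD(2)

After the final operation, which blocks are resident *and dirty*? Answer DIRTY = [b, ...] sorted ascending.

  0 | W B5 → L1 miss [D]
  1 | W B5 → L1 hit [D]
  2 | R B11 → L3 miss [-]
  3 | W B4 → L0 miss [D]
  4 | W B0 → L0 miss wb→B4 [D]
  5 | R B0 → L0 hit [D]
  6 | W B11 → L3 hit [D]
  7 | R B11 → L3 hit [D]
  8 | W B10 → L2 miss [D]
  9 | R B0 → L0 hit [D]
  10 | R B0 → L0 hit [D]
  11 | R B11 → L3 hit [D]
  12 | R B2 → L2 miss wb→B10 [-]

DIRTY = [0, 5, 11]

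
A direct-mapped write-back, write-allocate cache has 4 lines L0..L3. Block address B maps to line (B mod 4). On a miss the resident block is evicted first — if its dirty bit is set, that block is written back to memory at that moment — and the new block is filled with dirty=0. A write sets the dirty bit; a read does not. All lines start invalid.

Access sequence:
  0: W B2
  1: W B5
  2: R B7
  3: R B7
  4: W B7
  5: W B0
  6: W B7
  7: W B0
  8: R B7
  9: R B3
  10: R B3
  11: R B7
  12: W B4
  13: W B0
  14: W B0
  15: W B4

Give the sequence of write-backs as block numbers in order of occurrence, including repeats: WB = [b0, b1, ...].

WB = [7, 0, 4, 0]

0: W B2 -> L2 miss  d=D]
1: W B5 -> L1 miss  d=D]
2: R B7 -> L3 miss  d=-]
3: R B7 -> L3 hit  d=-]
4: W B7 -> L3 hit  d=D]
5: W B0 -> L0 miss  d=D]
6: W B7 -> L3 hit  d=D]
7: W B0 -> L0 hit  d=D]
8: R B7 -> L3 hit  d=D]
9: R B3 -> L3 miss wb->B7  d=-]
10: R B3 -> L3 hit  d=-]
11: R B7 -> L3 miss  d=-]
12: W B4 -> L0 miss wb->B0  d=D]
13: W B0 -> L0 miss wb->B4  d=D]
14: W B0 -> L0 hit  d=D]
15: W B4 -> L0 miss wb->B0  d=D]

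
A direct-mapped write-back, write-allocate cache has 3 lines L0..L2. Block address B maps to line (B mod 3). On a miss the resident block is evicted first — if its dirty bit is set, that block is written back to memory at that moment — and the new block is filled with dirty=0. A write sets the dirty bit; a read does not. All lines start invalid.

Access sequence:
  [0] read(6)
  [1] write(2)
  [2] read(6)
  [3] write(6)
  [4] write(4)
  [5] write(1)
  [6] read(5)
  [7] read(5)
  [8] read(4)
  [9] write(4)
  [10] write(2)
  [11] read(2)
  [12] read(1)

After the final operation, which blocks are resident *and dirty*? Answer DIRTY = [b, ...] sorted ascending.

0: R B6 → L0 miss [-]
1: W B2 → L2 miss [D]
2: R B6 → L0 hit [-]
3: W B6 → L0 hit [D]
4: W B4 → L1 miss [D]
5: W B1 → L1 miss wb→B4 [D]
6: R B5 → L2 miss wb→B2 [-]
7: R B5 → L2 hit [-]
8: R B4 → L1 miss wb→B1 [-]
9: W B4 → L1 hit [D]
10: W B2 → L2 miss [D]
11: R B2 → L2 hit [D]
12: R B1 → L1 miss wb→B4 [-]

DIRTY = [2, 6]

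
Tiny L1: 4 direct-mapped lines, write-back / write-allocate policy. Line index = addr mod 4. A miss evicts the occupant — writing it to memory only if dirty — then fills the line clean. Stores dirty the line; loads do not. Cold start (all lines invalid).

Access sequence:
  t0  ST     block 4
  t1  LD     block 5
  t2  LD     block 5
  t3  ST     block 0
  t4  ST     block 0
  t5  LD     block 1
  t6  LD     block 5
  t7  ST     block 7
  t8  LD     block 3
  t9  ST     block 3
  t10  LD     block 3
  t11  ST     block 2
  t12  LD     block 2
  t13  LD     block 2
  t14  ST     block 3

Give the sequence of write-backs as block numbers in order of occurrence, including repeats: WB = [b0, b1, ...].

  0 | W B4 → L0 miss [D]
  1 | R B5 → L1 miss [-]
  2 | R B5 → L1 hit [-]
  3 | W B0 → L0 miss wb→B4 [D]
  4 | W B0 → L0 hit [D]
  5 | R B1 → L1 miss [-]
  6 | R B5 → L1 miss [-]
  7 | W B7 → L3 miss [D]
  8 | R B3 → L3 miss wb→B7 [-]
  9 | W B3 → L3 hit [D]
  10 | R B3 → L3 hit [D]
  11 | W B2 → L2 miss [D]
  12 | R B2 → L2 hit [D]
  13 | R B2 → L2 hit [D]
  14 | W B3 → L3 hit [D]

WB = [4, 7]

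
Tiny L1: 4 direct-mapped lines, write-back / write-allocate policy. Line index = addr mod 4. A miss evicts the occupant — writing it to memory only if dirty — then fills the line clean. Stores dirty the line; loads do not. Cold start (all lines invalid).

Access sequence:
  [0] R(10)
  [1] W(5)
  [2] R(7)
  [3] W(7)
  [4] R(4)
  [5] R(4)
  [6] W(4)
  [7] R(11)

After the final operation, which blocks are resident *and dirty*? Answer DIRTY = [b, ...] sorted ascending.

  0 | R B10 → L2 miss [-]
  1 | W B5 → L1 miss [D]
  2 | R B7 → L3 miss [-]
  3 | W B7 → L3 hit [D]
  4 | R B4 → L0 miss [-]
  5 | R B4 → L0 hit [-]
  6 | W B4 → L0 hit [D]
  7 | R B11 → L3 miss wb→B7 [-]

DIRTY = [4, 5]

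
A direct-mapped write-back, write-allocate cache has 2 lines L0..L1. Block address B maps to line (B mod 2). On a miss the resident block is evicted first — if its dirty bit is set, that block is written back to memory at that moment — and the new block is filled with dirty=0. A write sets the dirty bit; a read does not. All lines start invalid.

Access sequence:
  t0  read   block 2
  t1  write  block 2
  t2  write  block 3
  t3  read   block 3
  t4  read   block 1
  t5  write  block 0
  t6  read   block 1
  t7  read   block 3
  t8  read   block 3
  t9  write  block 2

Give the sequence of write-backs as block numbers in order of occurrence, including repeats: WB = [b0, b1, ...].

WB = [3, 2, 0]

  0 | R B2 → L0 miss [-]
  1 | W B2 → L0 hit [D]
  2 | W B3 → L1 miss [D]
  3 | R B3 → L1 hit [D]
  4 | R B1 → L1 miss wb→B3 [-]
  5 | W B0 → L0 miss wb→B2 [D]
  6 | R B1 → L1 hit [-]
  7 | R B3 → L1 miss [-]
  8 | R B3 → L1 hit [-]
  9 | W B2 → L0 miss wb→B0 [D]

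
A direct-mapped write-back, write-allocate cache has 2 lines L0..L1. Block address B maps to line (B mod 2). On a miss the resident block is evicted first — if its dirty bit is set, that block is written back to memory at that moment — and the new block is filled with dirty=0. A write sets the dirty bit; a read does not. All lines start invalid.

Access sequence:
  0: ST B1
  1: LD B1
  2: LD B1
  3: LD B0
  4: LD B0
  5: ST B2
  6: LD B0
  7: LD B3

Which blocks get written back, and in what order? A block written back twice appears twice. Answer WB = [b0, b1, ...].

WB = [2, 1]

0: W B1 → L1 miss [D]
1: R B1 → L1 hit [D]
2: R B1 → L1 hit [D]
3: R B0 → L0 miss [-]
4: R B0 → L0 hit [-]
5: W B2 → L0 miss [D]
6: R B0 → L0 miss wb→B2 [-]
7: R B3 → L1 miss wb→B1 [-]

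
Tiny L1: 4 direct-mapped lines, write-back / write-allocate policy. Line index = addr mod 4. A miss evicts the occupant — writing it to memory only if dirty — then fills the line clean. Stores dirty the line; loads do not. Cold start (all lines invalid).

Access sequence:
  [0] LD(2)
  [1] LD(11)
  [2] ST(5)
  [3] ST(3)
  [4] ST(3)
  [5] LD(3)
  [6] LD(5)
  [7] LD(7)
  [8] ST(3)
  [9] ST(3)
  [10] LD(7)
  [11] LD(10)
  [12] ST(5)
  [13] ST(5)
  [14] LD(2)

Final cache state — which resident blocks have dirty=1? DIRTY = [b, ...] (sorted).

DIRTY = [5]

  0 | R B2 → L2 miss [-]
  1 | R B11 → L3 miss [-]
  2 | W B5 → L1 miss [D]
  3 | W B3 → L3 miss [D]
  4 | W B3 → L3 hit [D]
  5 | R B3 → L3 hit [D]
  6 | R B5 → L1 hit [D]
  7 | R B7 → L3 miss wb→B3 [-]
  8 | W B3 → L3 miss [D]
  9 | W B3 → L3 hit [D]
  10 | R B7 → L3 miss wb→B3 [-]
  11 | R B10 → L2 miss [-]
  12 | W B5 → L1 hit [D]
  13 | W B5 → L1 hit [D]
  14 | R B2 → L2 miss [-]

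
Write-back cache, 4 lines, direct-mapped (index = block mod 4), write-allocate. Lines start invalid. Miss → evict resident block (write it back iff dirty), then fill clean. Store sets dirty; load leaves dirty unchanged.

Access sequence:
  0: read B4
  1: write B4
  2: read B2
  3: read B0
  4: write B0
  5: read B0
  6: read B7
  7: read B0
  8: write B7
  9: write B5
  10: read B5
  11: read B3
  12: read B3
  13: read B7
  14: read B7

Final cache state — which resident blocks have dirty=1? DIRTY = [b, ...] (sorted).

DIRTY = [0, 5]

0: R B4 → L0 miss [-]
1: W B4 → L0 hit [D]
2: R B2 → L2 miss [-]
3: R B0 → L0 miss wb→B4 [-]
4: W B0 → L0 hit [D]
5: R B0 → L0 hit [D]
6: R B7 → L3 miss [-]
7: R B0 → L0 hit [D]
8: W B7 → L3 hit [D]
9: W B5 → L1 miss [D]
10: R B5 → L1 hit [D]
11: R B3 → L3 miss wb→B7 [-]
12: R B3 → L3 hit [-]
13: R B7 → L3 miss [-]
14: R B7 → L3 hit [-]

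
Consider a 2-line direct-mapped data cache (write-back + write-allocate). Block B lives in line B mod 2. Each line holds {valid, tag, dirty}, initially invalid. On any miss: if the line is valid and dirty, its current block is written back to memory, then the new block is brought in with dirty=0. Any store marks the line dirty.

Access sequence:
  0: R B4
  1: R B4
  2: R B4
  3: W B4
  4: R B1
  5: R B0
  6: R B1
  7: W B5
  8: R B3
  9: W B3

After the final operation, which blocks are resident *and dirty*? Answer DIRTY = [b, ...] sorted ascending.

DIRTY = [3]

0: R B4 → L0 miss [-]
1: R B4 → L0 hit [-]
2: R B4 → L0 hit [-]
3: W B4 → L0 hit [D]
4: R B1 → L1 miss [-]
5: R B0 → L0 miss wb→B4 [-]
6: R B1 → L1 hit [-]
7: W B5 → L1 miss [D]
8: R B3 → L1 miss wb→B5 [-]
9: W B3 → L1 hit [D]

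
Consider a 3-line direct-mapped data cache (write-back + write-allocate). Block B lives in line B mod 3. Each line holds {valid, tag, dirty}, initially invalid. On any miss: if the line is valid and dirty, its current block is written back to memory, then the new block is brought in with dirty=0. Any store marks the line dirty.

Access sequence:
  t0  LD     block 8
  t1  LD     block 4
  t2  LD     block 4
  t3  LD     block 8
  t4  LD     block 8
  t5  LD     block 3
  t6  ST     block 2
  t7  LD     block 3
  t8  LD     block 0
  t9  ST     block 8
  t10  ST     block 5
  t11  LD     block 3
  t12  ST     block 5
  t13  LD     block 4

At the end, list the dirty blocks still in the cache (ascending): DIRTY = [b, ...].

0: R B8 -> L2 miss  d=-]
1: R B4 -> L1 miss  d=-]
2: R B4 -> L1 hit  d=-]
3: R B8 -> L2 hit  d=-]
4: R B8 -> L2 hit  d=-]
5: R B3 -> L0 miss  d=-]
6: W B2 -> L2 miss  d=D]
7: R B3 -> L0 hit  d=-]
8: R B0 -> L0 miss  d=-]
9: W B8 -> L2 miss wb->B2  d=D]
10: W B5 -> L2 miss wb->B8  d=D]
11: R B3 -> L0 miss  d=-]
12: W B5 -> L2 hit  d=D]
13: R B4 -> L1 hit  d=-]

DIRTY = [5]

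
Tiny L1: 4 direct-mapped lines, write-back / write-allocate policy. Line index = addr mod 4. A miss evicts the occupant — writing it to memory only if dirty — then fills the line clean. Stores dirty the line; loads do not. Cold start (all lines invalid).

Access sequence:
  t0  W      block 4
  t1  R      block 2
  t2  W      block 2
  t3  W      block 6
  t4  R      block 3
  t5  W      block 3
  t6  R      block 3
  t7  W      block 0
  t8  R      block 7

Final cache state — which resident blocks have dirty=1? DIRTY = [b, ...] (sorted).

0: W B4 -> L0 miss  d=D]
1: R B2 -> L2 miss  d=-]
2: W B2 -> L2 hit  d=D]
3: W B6 -> L2 miss wb->B2  d=D]
4: R B3 -> L3 miss  d=-]
5: W B3 -> L3 hit  d=D]
6: R B3 -> L3 hit  d=D]
7: W B0 -> L0 miss wb->B4  d=D]
8: R B7 -> L3 miss wb->B3  d=-]

DIRTY = [0, 6]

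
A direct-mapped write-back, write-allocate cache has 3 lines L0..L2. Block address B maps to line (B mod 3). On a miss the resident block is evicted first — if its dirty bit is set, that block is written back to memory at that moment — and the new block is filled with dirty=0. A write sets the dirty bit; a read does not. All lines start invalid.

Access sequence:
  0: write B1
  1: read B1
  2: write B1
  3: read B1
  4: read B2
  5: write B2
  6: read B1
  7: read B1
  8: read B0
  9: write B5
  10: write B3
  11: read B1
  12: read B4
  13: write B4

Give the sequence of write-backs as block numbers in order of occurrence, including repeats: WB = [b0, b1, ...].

WB = [2, 1]

0: W B1 → L1 miss [D]
1: R B1 → L1 hit [D]
2: W B1 → L1 hit [D]
3: R B1 → L1 hit [D]
4: R B2 → L2 miss [-]
5: W B2 → L2 hit [D]
6: R B1 → L1 hit [D]
7: R B1 → L1 hit [D]
8: R B0 → L0 miss [-]
9: W B5 → L2 miss wb→B2 [D]
10: W B3 → L0 miss [D]
11: R B1 → L1 hit [D]
12: R B4 → L1 miss wb→B1 [-]
13: W B4 → L1 hit [D]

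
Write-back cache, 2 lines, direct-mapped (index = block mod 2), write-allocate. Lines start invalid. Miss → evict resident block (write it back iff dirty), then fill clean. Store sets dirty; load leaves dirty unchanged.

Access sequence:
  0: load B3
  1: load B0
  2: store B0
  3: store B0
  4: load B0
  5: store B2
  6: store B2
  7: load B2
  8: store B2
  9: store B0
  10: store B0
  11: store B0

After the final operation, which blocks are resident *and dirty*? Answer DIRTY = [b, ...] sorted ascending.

DIRTY = [0]

  0 | R B3 → L1 miss [-]
  1 | R B0 → L0 miss [-]
  2 | W B0 → L0 hit [D]
  3 | W B0 → L0 hit [D]
  4 | R B0 → L0 hit [D]
  5 | W B2 → L0 miss wb→B0 [D]
  6 | W B2 → L0 hit [D]
  7 | R B2 → L0 hit [D]
  8 | W B2 → L0 hit [D]
  9 | W B0 → L0 miss wb→B2 [D]
  10 | W B0 → L0 hit [D]
  11 | W B0 → L0 hit [D]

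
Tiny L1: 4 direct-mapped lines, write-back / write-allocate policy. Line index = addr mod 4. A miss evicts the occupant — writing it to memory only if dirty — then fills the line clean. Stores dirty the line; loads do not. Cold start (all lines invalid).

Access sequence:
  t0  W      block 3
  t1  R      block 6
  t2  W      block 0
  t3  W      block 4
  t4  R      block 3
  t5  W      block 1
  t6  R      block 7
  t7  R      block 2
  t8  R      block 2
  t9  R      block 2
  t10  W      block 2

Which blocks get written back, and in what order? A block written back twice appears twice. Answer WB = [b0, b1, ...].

0: W B3 -> L3 miss  d=D]
1: R B6 -> L2 miss  d=-]
2: W B0 -> L0 miss  d=D]
3: W B4 -> L0 miss wb->B0  d=D]
4: R B3 -> L3 hit  d=D]
5: W B1 -> L1 miss  d=D]
6: R B7 -> L3 miss wb->B3  d=-]
7: R B2 -> L2 miss  d=-]
8: R B2 -> L2 hit  d=-]
9: R B2 -> L2 hit  d=-]
10: W B2 -> L2 hit  d=D]

WB = [0, 3]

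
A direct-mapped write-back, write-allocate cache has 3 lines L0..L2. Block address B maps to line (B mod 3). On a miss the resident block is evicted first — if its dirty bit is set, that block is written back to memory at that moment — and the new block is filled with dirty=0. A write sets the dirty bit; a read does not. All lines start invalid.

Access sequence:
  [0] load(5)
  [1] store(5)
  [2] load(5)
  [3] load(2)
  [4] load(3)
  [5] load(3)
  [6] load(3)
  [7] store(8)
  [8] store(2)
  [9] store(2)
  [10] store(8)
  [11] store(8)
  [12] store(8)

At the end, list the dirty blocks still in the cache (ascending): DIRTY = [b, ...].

  0 | R B5 → L2 miss [-]
  1 | W B5 → L2 hit [D]
  2 | R B5 → L2 hit [D]
  3 | R B2 → L2 miss wb→B5 [-]
  4 | R B3 → L0 miss [-]
  5 | R B3 → L0 hit [-]
  6 | R B3 → L0 hit [-]
  7 | W B8 → L2 miss [D]
  8 | W B2 → L2 miss wb→B8 [D]
  9 | W B2 → L2 hit [D]
  10 | W B8 → L2 miss wb→B2 [D]
  11 | W B8 → L2 hit [D]
  12 | W B8 → L2 hit [D]

DIRTY = [8]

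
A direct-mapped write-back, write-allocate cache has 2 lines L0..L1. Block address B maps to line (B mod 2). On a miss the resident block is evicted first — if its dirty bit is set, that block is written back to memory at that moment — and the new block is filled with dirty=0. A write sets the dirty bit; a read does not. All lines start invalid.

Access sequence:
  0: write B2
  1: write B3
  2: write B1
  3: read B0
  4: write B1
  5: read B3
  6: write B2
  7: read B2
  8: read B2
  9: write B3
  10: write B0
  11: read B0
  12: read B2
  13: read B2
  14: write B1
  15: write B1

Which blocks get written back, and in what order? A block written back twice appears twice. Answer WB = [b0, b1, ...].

0: W B2 -> L0 miss  d=D]
1: W B3 -> L1 miss  d=D]
2: W B1 -> L1 miss wb->B3  d=D]
3: R B0 -> L0 miss wb->B2  d=-]
4: W B1 -> L1 hit  d=D]
5: R B3 -> L1 miss wb->B1  d=-]
6: W B2 -> L0 miss  d=D]
7: R B2 -> L0 hit  d=D]
8: R B2 -> L0 hit  d=D]
9: W B3 -> L1 hit  d=D]
10: W B0 -> L0 miss wb->B2  d=D]
11: R B0 -> L0 hit  d=D]
12: R B2 -> L0 miss wb->B0  d=-]
13: R B2 -> L0 hit  d=-]
14: W B1 -> L1 miss wb->B3  d=D]
15: W B1 -> L1 hit  d=D]

WB = [3, 2, 1, 2, 0, 3]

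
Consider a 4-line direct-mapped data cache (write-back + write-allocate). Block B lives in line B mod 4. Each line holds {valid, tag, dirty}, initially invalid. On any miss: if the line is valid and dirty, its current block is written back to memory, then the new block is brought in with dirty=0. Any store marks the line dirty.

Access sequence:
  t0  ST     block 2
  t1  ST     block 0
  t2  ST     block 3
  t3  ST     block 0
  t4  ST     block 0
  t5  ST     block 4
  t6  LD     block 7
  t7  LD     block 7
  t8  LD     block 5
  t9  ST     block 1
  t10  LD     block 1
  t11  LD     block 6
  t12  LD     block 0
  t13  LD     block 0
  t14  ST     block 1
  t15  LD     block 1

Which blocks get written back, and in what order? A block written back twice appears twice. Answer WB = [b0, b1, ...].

  0 | W B2 → L2 miss [D]
  1 | W B0 → L0 miss [D]
  2 | W B3 → L3 miss [D]
  3 | W B0 → L0 hit [D]
  4 | W B0 → L0 hit [D]
  5 | W B4 → L0 miss wb→B0 [D]
  6 | R B7 → L3 miss wb→B3 [-]
  7 | R B7 → L3 hit [-]
  8 | R B5 → L1 miss [-]
  9 | W B1 → L1 miss [D]
  10 | R B1 → L1 hit [D]
  11 | R B6 → L2 miss wb→B2 [-]
  12 | R B0 → L0 miss wb→B4 [-]
  13 | R B0 → L0 hit [-]
  14 | W B1 → L1 hit [D]
  15 | R B1 → L1 hit [D]

WB = [0, 3, 2, 4]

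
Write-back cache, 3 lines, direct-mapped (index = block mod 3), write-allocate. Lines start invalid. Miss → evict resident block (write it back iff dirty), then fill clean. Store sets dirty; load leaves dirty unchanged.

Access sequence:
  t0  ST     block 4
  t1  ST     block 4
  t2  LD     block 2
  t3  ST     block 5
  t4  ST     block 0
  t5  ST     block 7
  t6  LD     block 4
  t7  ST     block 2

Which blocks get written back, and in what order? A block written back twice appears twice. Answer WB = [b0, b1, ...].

WB = [4, 7, 5]

0: W B4 -> L1 miss  d=D]
1: W B4 -> L1 hit  d=D]
2: R B2 -> L2 miss  d=-]
3: W B5 -> L2 miss  d=D]
4: W B0 -> L0 miss  d=D]
5: W B7 -> L1 miss wb->B4  d=D]
6: R B4 -> L1 miss wb->B7  d=-]
7: W B2 -> L2 miss wb->B5  d=D]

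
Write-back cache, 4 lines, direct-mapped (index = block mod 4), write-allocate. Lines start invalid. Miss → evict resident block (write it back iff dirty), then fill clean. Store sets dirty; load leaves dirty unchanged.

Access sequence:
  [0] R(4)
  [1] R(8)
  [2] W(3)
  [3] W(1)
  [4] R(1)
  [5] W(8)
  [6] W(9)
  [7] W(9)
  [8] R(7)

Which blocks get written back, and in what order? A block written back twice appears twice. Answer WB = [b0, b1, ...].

WB = [1, 3]

0: R B4 -> L0 miss  d=-]
1: R B8 -> L0 miss  d=-]
2: W B3 -> L3 miss  d=D]
3: W B1 -> L1 miss  d=D]
4: R B1 -> L1 hit  d=D]
5: W B8 -> L0 hit  d=D]
6: W B9 -> L1 miss wb->B1  d=D]
7: W B9 -> L1 hit  d=D]
8: R B7 -> L3 miss wb->B3  d=-]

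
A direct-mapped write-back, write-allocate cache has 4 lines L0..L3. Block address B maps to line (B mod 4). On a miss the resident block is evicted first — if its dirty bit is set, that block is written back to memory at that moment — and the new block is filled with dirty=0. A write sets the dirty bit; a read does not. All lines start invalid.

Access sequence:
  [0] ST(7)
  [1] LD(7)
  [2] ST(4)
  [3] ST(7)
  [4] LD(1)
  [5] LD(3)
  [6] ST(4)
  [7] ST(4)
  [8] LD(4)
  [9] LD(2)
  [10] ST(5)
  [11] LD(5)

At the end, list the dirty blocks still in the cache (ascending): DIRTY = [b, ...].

DIRTY = [4, 5]

0: W B7 → L3 miss [D]
1: R B7 → L3 hit [D]
2: W B4 → L0 miss [D]
3: W B7 → L3 hit [D]
4: R B1 → L1 miss [-]
5: R B3 → L3 miss wb→B7 [-]
6: W B4 → L0 hit [D]
7: W B4 → L0 hit [D]
8: R B4 → L0 hit [D]
9: R B2 → L2 miss [-]
10: W B5 → L1 miss [D]
11: R B5 → L1 hit [D]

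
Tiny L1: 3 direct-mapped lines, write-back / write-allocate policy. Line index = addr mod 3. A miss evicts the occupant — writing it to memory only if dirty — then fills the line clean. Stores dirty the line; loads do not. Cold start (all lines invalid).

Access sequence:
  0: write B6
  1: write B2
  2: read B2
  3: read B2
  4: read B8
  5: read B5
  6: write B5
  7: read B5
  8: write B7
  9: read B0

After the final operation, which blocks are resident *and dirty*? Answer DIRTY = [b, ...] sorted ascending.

0: W B6 → L0 miss [D]
1: W B2 → L2 miss [D]
2: R B2 → L2 hit [D]
3: R B2 → L2 hit [D]
4: R B8 → L2 miss wb→B2 [-]
5: R B5 → L2 miss [-]
6: W B5 → L2 hit [D]
7: R B5 → L2 hit [D]
8: W B7 → L1 miss [D]
9: R B0 → L0 miss wb→B6 [-]

DIRTY = [5, 7]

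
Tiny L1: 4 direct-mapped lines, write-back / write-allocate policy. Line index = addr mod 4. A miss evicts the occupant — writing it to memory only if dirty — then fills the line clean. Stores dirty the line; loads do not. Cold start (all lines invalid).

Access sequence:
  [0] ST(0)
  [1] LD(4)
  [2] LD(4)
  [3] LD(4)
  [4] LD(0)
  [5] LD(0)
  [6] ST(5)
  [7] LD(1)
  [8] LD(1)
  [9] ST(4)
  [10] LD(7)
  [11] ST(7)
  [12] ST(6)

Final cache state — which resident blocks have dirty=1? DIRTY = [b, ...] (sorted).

DIRTY = [4, 6, 7]

0: W B0 -> L0 miss  d=D]
1: R B4 -> L0 miss wb->B0  d=-]
2: R B4 -> L0 hit  d=-]
3: R B4 -> L0 hit  d=-]
4: R B0 -> L0 miss  d=-]
5: R B0 -> L0 hit  d=-]
6: W B5 -> L1 miss  d=D]
7: R B1 -> L1 miss wb->B5  d=-]
8: R B1 -> L1 hit  d=-]
9: W B4 -> L0 miss  d=D]
10: R B7 -> L3 miss  d=-]
11: W B7 -> L3 hit  d=D]
12: W B6 -> L2 miss  d=D]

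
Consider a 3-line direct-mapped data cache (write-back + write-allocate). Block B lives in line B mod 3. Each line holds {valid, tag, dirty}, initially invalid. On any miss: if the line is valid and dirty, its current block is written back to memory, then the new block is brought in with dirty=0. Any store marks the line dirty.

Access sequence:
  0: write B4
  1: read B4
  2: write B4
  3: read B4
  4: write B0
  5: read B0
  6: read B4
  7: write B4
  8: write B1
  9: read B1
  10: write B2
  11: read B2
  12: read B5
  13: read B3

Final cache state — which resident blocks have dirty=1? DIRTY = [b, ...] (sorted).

  0 | W B4 → L1 miss [D]
  1 | R B4 → L1 hit [D]
  2 | W B4 → L1 hit [D]
  3 | R B4 → L1 hit [D]
  4 | W B0 → L0 miss [D]
  5 | R B0 → L0 hit [D]
  6 | R B4 → L1 hit [D]
  7 | W B4 → L1 hit [D]
  8 | W B1 → L1 miss wb→B4 [D]
  9 | R B1 → L1 hit [D]
  10 | W B2 → L2 miss [D]
  11 | R B2 → L2 hit [D]
  12 | R B5 → L2 miss wb→B2 [-]
  13 | R B3 → L0 miss wb→B0 [-]

DIRTY = [1]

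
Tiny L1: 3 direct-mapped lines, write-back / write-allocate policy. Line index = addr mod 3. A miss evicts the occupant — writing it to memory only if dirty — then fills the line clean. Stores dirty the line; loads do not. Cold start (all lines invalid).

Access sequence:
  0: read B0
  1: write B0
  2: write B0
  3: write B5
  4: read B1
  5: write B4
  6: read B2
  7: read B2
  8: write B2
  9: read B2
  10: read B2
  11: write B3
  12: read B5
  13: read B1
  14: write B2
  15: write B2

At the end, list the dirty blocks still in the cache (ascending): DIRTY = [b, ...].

DIRTY = [2, 3]

0: R B0 -> L0 miss  d=-]
1: W B0 -> L0 hit  d=D]
2: W B0 -> L0 hit  d=D]
3: W B5 -> L2 miss  d=D]
4: R B1 -> L1 miss  d=-]
5: W B4 -> L1 miss  d=D]
6: R B2 -> L2 miss wb->B5  d=-]
7: R B2 -> L2 hit  d=-]
8: W B2 -> L2 hit  d=D]
9: R B2 -> L2 hit  d=D]
10: R B2 -> L2 hit  d=D]
11: W B3 -> L0 miss wb->B0  d=D]
12: R B5 -> L2 miss wb->B2  d=-]
13: R B1 -> L1 miss wb->B4  d=-]
14: W B2 -> L2 miss  d=D]
15: W B2 -> L2 hit  d=D]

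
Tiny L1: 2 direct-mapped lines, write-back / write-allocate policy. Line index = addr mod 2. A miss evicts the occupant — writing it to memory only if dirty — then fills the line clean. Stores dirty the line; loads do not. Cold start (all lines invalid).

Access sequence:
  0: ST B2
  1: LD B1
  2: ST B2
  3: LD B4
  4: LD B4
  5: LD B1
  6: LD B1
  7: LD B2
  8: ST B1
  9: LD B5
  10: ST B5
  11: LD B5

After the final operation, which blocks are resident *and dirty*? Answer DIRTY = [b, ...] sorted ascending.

DIRTY = [5]

  0 | W B2 → L0 miss [D]
  1 | R B1 → L1 miss [-]
  2 | W B2 → L0 hit [D]
  3 | R B4 → L0 miss wb→B2 [-]
  4 | R B4 → L0 hit [-]
  5 | R B1 → L1 hit [-]
  6 | R B1 → L1 hit [-]
  7 | R B2 → L0 miss [-]
  8 | W B1 → L1 hit [D]
  9 | R B5 → L1 miss wb→B1 [-]
  10 | W B5 → L1 hit [D]
  11 | R B5 → L1 hit [D]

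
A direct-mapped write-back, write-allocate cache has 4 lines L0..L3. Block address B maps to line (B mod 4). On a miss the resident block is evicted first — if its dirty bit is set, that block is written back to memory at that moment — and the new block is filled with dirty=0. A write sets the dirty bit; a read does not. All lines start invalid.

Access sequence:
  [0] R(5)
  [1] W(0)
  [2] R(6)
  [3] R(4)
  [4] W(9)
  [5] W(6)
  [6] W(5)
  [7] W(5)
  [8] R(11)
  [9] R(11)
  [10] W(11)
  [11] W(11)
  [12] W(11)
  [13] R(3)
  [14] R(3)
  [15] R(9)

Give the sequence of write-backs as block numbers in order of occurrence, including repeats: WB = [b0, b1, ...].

  0 | R B5 → L1 miss [-]
  1 | W B0 → L0 miss [D]
  2 | R B6 → L2 miss [-]
  3 | R B4 → L0 miss wb→B0 [-]
  4 | W B9 → L1 miss [D]
  5 | W B6 → L2 hit [D]
  6 | W B5 → L1 miss wb→B9 [D]
  7 | W B5 → L1 hit [D]
  8 | R B11 → L3 miss [-]
  9 | R B11 → L3 hit [-]
  10 | W B11 → L3 hit [D]
  11 | W B11 → L3 hit [D]
  12 | W B11 → L3 hit [D]
  13 | R B3 → L3 miss wb→B11 [-]
  14 | R B3 → L3 hit [-]
  15 | R B9 → L1 miss wb→B5 [-]

WB = [0, 9, 11, 5]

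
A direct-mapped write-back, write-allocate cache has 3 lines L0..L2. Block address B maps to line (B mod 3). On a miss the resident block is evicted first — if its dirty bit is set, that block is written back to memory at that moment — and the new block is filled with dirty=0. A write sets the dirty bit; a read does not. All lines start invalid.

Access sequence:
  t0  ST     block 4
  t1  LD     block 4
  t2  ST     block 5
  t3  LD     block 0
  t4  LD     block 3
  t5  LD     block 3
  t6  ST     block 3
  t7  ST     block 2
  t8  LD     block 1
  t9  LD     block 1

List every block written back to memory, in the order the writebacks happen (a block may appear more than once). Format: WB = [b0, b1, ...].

0: W B4 → L1 miss [D]
1: R B4 → L1 hit [D]
2: W B5 → L2 miss [D]
3: R B0 → L0 miss [-]
4: R B3 → L0 miss [-]
5: R B3 → L0 hit [-]
6: W B3 → L0 hit [D]
7: W B2 → L2 miss wb→B5 [D]
8: R B1 → L1 miss wb→B4 [-]
9: R B1 → L1 hit [-]

WB = [5, 4]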